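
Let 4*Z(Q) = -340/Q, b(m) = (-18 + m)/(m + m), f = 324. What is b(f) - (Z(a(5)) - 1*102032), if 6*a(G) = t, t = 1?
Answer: 3691529/36 ≈ 1.0254e+5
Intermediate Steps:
a(G) = ⅙ (a(G) = (⅙)*1 = ⅙)
b(m) = (-18 + m)/(2*m) (b(m) = (-18 + m)/((2*m)) = (-18 + m)*(1/(2*m)) = (-18 + m)/(2*m))
Z(Q) = -85/Q (Z(Q) = (-340/Q)/4 = -85/Q)
b(f) - (Z(a(5)) - 1*102032) = (½)*(-18 + 324)/324 - (-85/⅙ - 1*102032) = (½)*(1/324)*306 - (-85*6 - 102032) = 17/36 - (-510 - 102032) = 17/36 - 1*(-102542) = 17/36 + 102542 = 3691529/36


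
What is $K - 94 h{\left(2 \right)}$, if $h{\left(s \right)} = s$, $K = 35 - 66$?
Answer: $-219$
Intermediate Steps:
$K = -31$ ($K = 35 - 66 = -31$)
$K - 94 h{\left(2 \right)} = -31 - 188 = -219$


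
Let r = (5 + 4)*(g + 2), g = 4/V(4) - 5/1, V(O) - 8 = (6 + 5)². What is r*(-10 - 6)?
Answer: 18384/43 ≈ 427.53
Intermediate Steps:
V(O) = 129 (V(O) = 8 + (6 + 5)² = 8 + 11² = 8 + 121 = 129)
g = -641/129 (g = 4/129 - 5/1 = 4*(1/129) - 5*1 = 4/129 - 5 = -641/129 ≈ -4.9690)
r = -1149/43 (r = (5 + 4)*(-641/129 + 2) = 9*(-383/129) = -1149/43 ≈ -26.721)
r*(-10 - 6) = -1149*(-10 - 6)/43 = -1149/43*(-16) = 18384/43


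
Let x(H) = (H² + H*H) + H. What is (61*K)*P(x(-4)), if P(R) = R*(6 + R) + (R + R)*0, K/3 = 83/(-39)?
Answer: -4819976/13 ≈ -3.7077e+5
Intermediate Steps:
x(H) = H + 2*H² (x(H) = (H² + H²) + H = 2*H² + H = H + 2*H²)
K = -83/13 (K = 3*(83/(-39)) = 3*(83*(-1/39)) = 3*(-83/39) = -83/13 ≈ -6.3846)
P(R) = R*(6 + R) (P(R) = R*(6 + R) + (2*R)*0 = R*(6 + R) + 0 = R*(6 + R))
(61*K)*P(x(-4)) = (61*(-83/13))*((-4*(1 + 2*(-4)))*(6 - 4*(1 + 2*(-4)))) = -5063*(-4*(1 - 8))*(6 - 4*(1 - 8))/13 = -5063*(-4*(-7))*(6 - 4*(-7))/13 = -141764*(6 + 28)/13 = -141764*34/13 = -5063/13*952 = -4819976/13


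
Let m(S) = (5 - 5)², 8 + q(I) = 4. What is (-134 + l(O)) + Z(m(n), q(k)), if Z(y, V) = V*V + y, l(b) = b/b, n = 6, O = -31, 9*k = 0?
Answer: -117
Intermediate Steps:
k = 0 (k = (⅑)*0 = 0)
q(I) = -4 (q(I) = -8 + 4 = -4)
l(b) = 1
m(S) = 0 (m(S) = 0² = 0)
Z(y, V) = y + V² (Z(y, V) = V² + y = y + V²)
(-134 + l(O)) + Z(m(n), q(k)) = (-134 + 1) + (0 + (-4)²) = -133 + (0 + 16) = -133 + 16 = -117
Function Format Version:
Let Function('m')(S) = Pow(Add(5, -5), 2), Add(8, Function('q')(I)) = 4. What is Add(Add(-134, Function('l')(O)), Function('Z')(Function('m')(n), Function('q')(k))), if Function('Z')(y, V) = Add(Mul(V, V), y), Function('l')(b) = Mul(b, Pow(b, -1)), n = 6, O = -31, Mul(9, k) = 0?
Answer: -117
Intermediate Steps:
k = 0 (k = Mul(Rational(1, 9), 0) = 0)
Function('q')(I) = -4 (Function('q')(I) = Add(-8, 4) = -4)
Function('l')(b) = 1
Function('m')(S) = 0 (Function('m')(S) = Pow(0, 2) = 0)
Function('Z')(y, V) = Add(y, Pow(V, 2)) (Function('Z')(y, V) = Add(Pow(V, 2), y) = Add(y, Pow(V, 2)))
Add(Add(-134, Function('l')(O)), Function('Z')(Function('m')(n), Function('q')(k))) = Add(Add(-134, 1), Add(0, Pow(-4, 2))) = Add(-133, Add(0, 16)) = Add(-133, 16) = -117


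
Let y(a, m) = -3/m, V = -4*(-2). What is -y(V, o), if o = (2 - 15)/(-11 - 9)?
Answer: 60/13 ≈ 4.6154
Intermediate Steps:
V = 8
o = 13/20 (o = -13/(-20) = -13*(-1/20) = 13/20 ≈ 0.65000)
-y(V, o) = -(-3)/13/20 = -(-3)*20/13 = -1*(-60/13) = 60/13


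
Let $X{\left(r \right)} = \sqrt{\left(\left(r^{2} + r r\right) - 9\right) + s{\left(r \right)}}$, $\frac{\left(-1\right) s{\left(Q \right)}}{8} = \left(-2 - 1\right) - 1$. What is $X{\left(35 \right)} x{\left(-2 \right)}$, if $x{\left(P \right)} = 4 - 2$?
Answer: $2 \sqrt{2473} \approx 99.458$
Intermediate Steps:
$s{\left(Q \right)} = 32$ ($s{\left(Q \right)} = - 8 \left(\left(-2 - 1\right) - 1\right) = - 8 \left(-3 - 1\right) = \left(-8\right) \left(-4\right) = 32$)
$x{\left(P \right)} = 2$ ($x{\left(P \right)} = 4 - 2 = 2$)
$X{\left(r \right)} = \sqrt{23 + 2 r^{2}}$ ($X{\left(r \right)} = \sqrt{\left(\left(r^{2} + r r\right) - 9\right) + 32} = \sqrt{\left(\left(r^{2} + r^{2}\right) - 9\right) + 32} = \sqrt{\left(2 r^{2} - 9\right) + 32} = \sqrt{\left(-9 + 2 r^{2}\right) + 32} = \sqrt{23 + 2 r^{2}}$)
$X{\left(35 \right)} x{\left(-2 \right)} = \sqrt{23 + 2 \cdot 35^{2}} \cdot 2 = \sqrt{23 + 2 \cdot 1225} \cdot 2 = \sqrt{23 + 2450} \cdot 2 = \sqrt{2473} \cdot 2 = 2 \sqrt{2473}$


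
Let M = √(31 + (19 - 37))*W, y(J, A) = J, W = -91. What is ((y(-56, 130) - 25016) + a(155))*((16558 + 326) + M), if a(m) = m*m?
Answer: -17677548 + 95277*√13 ≈ -1.7334e+7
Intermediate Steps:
M = -91*√13 (M = √(31 + (19 - 37))*(-91) = √(31 - 18)*(-91) = √13*(-91) = -91*√13 ≈ -328.10)
a(m) = m²
((y(-56, 130) - 25016) + a(155))*((16558 + 326) + M) = ((-56 - 25016) + 155²)*((16558 + 326) - 91*√13) = (-25072 + 24025)*(16884 - 91*√13) = -1047*(16884 - 91*√13) = -17677548 + 95277*√13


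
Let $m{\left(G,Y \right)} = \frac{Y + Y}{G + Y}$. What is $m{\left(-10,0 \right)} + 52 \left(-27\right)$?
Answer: $-1404$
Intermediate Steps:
$m{\left(G,Y \right)} = \frac{2 Y}{G + Y}$
$m{\left(-10,0 \right)} + 52 \left(-27\right) = 2 \cdot 0 \frac{1}{-10 + 0} + 52 \left(-27\right) = 2 \cdot 0 \frac{1}{-10} - 1404 = 2 \cdot 0 \left(- \frac{1}{10}\right) - 1404 = 0 - 1404 = -1404$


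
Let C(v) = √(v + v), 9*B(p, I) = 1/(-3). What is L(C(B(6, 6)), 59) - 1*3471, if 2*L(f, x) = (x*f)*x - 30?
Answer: -3486 + 3481*I*√6/18 ≈ -3486.0 + 473.7*I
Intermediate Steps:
B(p, I) = -1/27 (B(p, I) = (⅑)/(-3) = (⅑)*(-⅓) = -1/27)
C(v) = √2*√v (C(v) = √(2*v) = √2*√v)
L(f, x) = -15 + f*x²/2 (L(f, x) = ((x*f)*x - 30)/2 = ((f*x)*x - 30)/2 = (f*x² - 30)/2 = (-30 + f*x²)/2 = -15 + f*x²/2)
L(C(B(6, 6)), 59) - 1*3471 = (-15 + (½)*(√2*√(-1/27))*59²) - 1*3471 = (-15 + (½)*(√2*(I*√3/9))*3481) - 3471 = (-15 + (½)*(I*√6/9)*3481) - 3471 = (-15 + 3481*I*√6/18) - 3471 = -3486 + 3481*I*√6/18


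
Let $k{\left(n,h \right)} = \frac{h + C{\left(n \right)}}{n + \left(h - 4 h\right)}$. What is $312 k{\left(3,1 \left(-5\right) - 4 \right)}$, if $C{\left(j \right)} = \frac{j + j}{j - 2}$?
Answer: $- \frac{156}{5} \approx -31.2$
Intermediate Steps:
$C{\left(j \right)} = \frac{2 j}{-2 + j}$
$k{\left(n,h \right)} = \frac{h + \frac{2 n}{-2 + n}}{n - 3 h}$ ($k{\left(n,h \right)} = \frac{h + \frac{2 n}{-2 + n}}{n + \left(h - 4 h\right)} = \frac{h + \frac{2 n}{-2 + n}}{n - 3 h}$)
$312 k{\left(3,1 \left(-5\right) - 4 \right)} = 312 \frac{\left(-2\right) 3 - \left(1 \left(-5\right) - 4\right) \left(-2 + 3\right)}{\left(-2 + 3\right) \left(\left(-1\right) 3 + 3 \left(1 \left(-5\right) - 4\right)\right)} = 312 \frac{-6 - \left(-5 - 4\right) 1}{1 \left(-3 + 3 \left(-5 - 4\right)\right)} = 312 \cdot 1 \frac{1}{-3 + 3 \left(-9\right)} \left(-6 - \left(-9\right) 1\right) = 312 \cdot 1 \frac{1}{-3 - 27} \left(-6 + 9\right) = 312 \cdot 1 \frac{1}{-30} \cdot 3 = 312 \cdot 1 \left(- \frac{1}{30}\right) 3 = 312 \left(- \frac{1}{10}\right) = - \frac{156}{5}$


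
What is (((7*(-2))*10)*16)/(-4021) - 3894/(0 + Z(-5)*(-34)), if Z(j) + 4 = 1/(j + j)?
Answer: -76727590/2802637 ≈ -27.377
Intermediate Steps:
Z(j) = -4 + 1/(2*j) (Z(j) = -4 + 1/(j + j) = -4 + 1/(2*j))
(((7*(-2))*10)*16)/(-4021) - 3894/(0 + Z(-5)*(-34)) = (((7*(-2))*10)*16)/(-4021) - 3894/(0 + (-4 + (½)/(-5))*(-34)) = (-14*10*16)*(-1/4021) - 3894/(0 + (-4 + (½)*(-⅕))*(-34)) = -140*16*(-1/4021) - 3894/(0 + (-4 - ⅒)*(-34)) = -2240*(-1/4021) - 3894/(0 - 41/10*(-34)) = 2240/4021 - 3894/(0 + 697/5) = 2240/4021 - 3894/697/5 = 2240/4021 - 3894*5/697 = 2240/4021 - 19470/697 = -76727590/2802637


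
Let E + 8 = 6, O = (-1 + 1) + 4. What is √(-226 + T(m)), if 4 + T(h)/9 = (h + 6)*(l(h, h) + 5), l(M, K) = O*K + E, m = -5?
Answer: I*√415 ≈ 20.372*I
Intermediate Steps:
O = 4 (O = 0 + 4 = 4)
E = -2 (E = -8 + 6 = -2)
l(M, K) = -2 + 4*K (l(M, K) = 4*K - 2 = -2 + 4*K)
T(h) = -36 + 9*(3 + 4*h)*(6 + h) (T(h) = -36 + 9*((h + 6)*((-2 + 4*h) + 5)) = -36 + 9*((6 + h)*(3 + 4*h)) = -36 + 9*((3 + 4*h)*(6 + h)) = -36 + 9*(3 + 4*h)*(6 + h))
√(-226 + T(m)) = √(-226 + (126 + 36*(-5)² + 243*(-5))) = √(-226 + (126 + 36*25 - 1215)) = √(-226 + (126 + 900 - 1215)) = √(-226 - 189) = √(-415) = I*√415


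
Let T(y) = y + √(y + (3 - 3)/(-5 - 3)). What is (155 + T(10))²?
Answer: (165 + √10)² ≈ 28279.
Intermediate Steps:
T(y) = y + √y (T(y) = y + √(y + 0/(-8)) = y + √(y + 0*(-⅛)) = y + √(y + 0) = y + √y)
(155 + T(10))² = (155 + (10 + √10))² = (165 + √10)²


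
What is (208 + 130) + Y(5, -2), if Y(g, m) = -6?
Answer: 332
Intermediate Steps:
(208 + 130) + Y(5, -2) = (208 + 130) - 6 = 338 - 6 = 332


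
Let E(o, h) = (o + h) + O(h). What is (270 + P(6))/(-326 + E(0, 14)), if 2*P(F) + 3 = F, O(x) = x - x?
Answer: -181/208 ≈ -0.87019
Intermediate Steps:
O(x) = 0
P(F) = -3/2 + F/2
E(o, h) = h + o (E(o, h) = (o + h) + 0 = (h + o) + 0 = h + o)
(270 + P(6))/(-326 + E(0, 14)) = (270 + (-3/2 + (½)*6))/(-326 + (14 + 0)) = (270 + (-3/2 + 3))/(-326 + 14) = (270 + 3/2)/(-312) = (543/2)*(-1/312) = -181/208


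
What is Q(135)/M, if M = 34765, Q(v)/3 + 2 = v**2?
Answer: 54669/34765 ≈ 1.5725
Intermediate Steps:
Q(v) = -6 + 3*v**2
Q(135)/M = (-6 + 3*135**2)/34765 = (-6 + 3*18225)*(1/34765) = (-6 + 54675)*(1/34765) = 54669*(1/34765) = 54669/34765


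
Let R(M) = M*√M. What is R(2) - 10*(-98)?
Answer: 980 + 2*√2 ≈ 982.83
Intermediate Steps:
R(M) = M^(3/2)
R(2) - 10*(-98) = 2^(3/2) - 10*(-98) = 2*√2 + 980 = 980 + 2*√2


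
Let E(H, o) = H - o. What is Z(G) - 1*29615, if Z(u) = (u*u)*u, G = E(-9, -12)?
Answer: -29588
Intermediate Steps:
G = 3 (G = -9 - 1*(-12) = -9 + 12 = 3)
Z(u) = u³ (Z(u) = u²*u = u³)
Z(G) - 1*29615 = 3³ - 1*29615 = 27 - 29615 = -29588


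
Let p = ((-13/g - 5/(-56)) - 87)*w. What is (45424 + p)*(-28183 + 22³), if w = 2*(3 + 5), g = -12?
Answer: -772430110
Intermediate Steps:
w = 16 (w = 2*8 = 16)
p = -28838/21 (p = ((-13/(-12) - 5/(-56)) - 87)*16 = ((-13*(-1/12) - 5*(-1/56)) - 87)*16 = ((13/12 + 5/56) - 87)*16 = (197/168 - 87)*16 = -14419/168*16 = -28838/21 ≈ -1373.2)
(45424 + p)*(-28183 + 22³) = (45424 - 28838/21)*(-28183 + 22³) = 925066*(-28183 + 10648)/21 = (925066/21)*(-17535) = -772430110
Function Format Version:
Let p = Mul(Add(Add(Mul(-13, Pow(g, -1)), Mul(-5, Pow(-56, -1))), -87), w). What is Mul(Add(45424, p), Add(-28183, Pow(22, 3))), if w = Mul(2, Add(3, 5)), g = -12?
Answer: -772430110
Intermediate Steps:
w = 16 (w = Mul(2, 8) = 16)
p = Rational(-28838, 21) (p = Mul(Add(Add(Mul(-13, Pow(-12, -1)), Mul(-5, Pow(-56, -1))), -87), 16) = Mul(Add(Add(Mul(-13, Rational(-1, 12)), Mul(-5, Rational(-1, 56))), -87), 16) = Mul(Add(Add(Rational(13, 12), Rational(5, 56)), -87), 16) = Mul(Add(Rational(197, 168), -87), 16) = Mul(Rational(-14419, 168), 16) = Rational(-28838, 21) ≈ -1373.2)
Mul(Add(45424, p), Add(-28183, Pow(22, 3))) = Mul(Add(45424, Rational(-28838, 21)), Add(-28183, Pow(22, 3))) = Mul(Rational(925066, 21), Add(-28183, 10648)) = Mul(Rational(925066, 21), -17535) = -772430110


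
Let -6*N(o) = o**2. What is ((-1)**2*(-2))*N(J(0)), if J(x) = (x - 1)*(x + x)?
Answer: 0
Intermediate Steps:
J(x) = 2*x*(-1 + x) (J(x) = (-1 + x)*(2*x) = 2*x*(-1 + x))
N(o) = -o**2/6
((-1)**2*(-2))*N(J(0)) = ((-1)**2*(-2))*(-(2*0*(-1 + 0))**2/6) = (1*(-2))*(-(2*0*(-1))**2/6) = -(-1)*0**2/3 = -(-1)*0/3 = -2*0 = 0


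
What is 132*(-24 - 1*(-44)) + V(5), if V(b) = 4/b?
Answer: 13204/5 ≈ 2640.8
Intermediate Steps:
132*(-24 - 1*(-44)) + V(5) = 132*(-24 - 1*(-44)) + 4/5 = 132*(-24 + 44) + 4*(⅕) = 132*20 + ⅘ = 2640 + ⅘ = 13204/5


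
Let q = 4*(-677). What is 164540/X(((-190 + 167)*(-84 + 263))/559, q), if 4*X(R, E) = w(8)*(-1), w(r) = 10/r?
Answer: -526528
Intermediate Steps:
q = -2708
X(R, E) = -5/16 (X(R, E) = ((10/8)*(-1))/4 = ((10*(⅛))*(-1))/4 = ((5/4)*(-1))/4 = (¼)*(-5/4) = -5/16)
164540/X(((-190 + 167)*(-84 + 263))/559, q) = 164540/(-5/16) = 164540*(-16/5) = -526528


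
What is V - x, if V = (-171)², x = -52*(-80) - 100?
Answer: 25181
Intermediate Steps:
x = 4060 (x = 4160 - 100 = 4060)
V = 29241
V - x = 29241 - 1*4060 = 29241 - 4060 = 25181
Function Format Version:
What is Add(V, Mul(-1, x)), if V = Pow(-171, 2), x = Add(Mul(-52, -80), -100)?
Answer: 25181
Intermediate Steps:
x = 4060 (x = Add(4160, -100) = 4060)
V = 29241
Add(V, Mul(-1, x)) = Add(29241, Mul(-1, 4060)) = Add(29241, -4060) = 25181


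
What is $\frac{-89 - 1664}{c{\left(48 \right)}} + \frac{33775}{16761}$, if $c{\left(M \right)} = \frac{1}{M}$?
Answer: $- \frac{1410303809}{16761} \approx -84142.0$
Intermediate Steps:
$\frac{-89 - 1664}{c{\left(48 \right)}} + \frac{33775}{16761} = \frac{-89 - 1664}{\frac{1}{48}} + \frac{33775}{16761} = \left(-89 - 1664\right) \frac{1}{\frac{1}{48}} + 33775 \cdot \frac{1}{16761} = \left(-1753\right) 48 + \frac{33775}{16761} = -84144 + \frac{33775}{16761} = - \frac{1410303809}{16761}$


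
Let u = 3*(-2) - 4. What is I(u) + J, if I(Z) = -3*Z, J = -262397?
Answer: -262367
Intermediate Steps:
u = -10 (u = -6 - 4 = -10)
I(u) + J = -3*(-10) - 262397 = 30 - 262397 = -262367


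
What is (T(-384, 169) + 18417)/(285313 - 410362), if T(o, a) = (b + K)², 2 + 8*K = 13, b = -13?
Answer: -395779/2667712 ≈ -0.14836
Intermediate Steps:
K = 11/8 (K = -¼ + (⅛)*13 = -¼ + 13/8 = 11/8 ≈ 1.3750)
T(o, a) = 8649/64 (T(o, a) = (-13 + 11/8)² = (-93/8)² = 8649/64)
(T(-384, 169) + 18417)/(285313 - 410362) = (8649/64 + 18417)/(285313 - 410362) = (1187337/64)/(-125049) = (1187337/64)*(-1/125049) = -395779/2667712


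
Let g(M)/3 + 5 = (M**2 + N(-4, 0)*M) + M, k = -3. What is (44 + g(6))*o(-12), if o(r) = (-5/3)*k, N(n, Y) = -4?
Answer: 415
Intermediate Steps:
o(r) = 5 (o(r) = -5/3*(-3) = 5)
g(M) = -15 - 9*M + 3*M**2 (g(M) = -15 + 3*((M**2 - 4*M) + M) = -15 + 3*(M**2 - 3*M) = -15 + (-9*M + 3*M**2) = -15 - 9*M + 3*M**2)
(44 + g(6))*o(-12) = (44 + (-15 - 9*6 + 3*6**2))*5 = (44 + (-15 - 54 + 3*36))*5 = (44 + (-15 - 54 + 108))*5 = (44 + 39)*5 = 83*5 = 415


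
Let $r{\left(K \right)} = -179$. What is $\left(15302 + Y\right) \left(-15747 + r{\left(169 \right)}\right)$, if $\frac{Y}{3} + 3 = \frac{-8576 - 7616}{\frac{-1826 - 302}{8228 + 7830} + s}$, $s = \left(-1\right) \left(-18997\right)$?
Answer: $- \frac{5306060396605154}{21789407} \approx -2.4352 \cdot 10^{8}$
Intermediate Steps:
$s = 18997$
$Y = - \frac{251821335}{21789407}$ ($Y = -9 + 3 \frac{-8576 - 7616}{\frac{-1826 - 302}{8228 + 7830} + 18997} = -9 + 3 \left(- \frac{16192}{- \frac{2128}{16058} + 18997}\right) = -9 + 3 \left(- \frac{16192}{\left(-2128\right) \frac{1}{16058} + 18997}\right) = -9 + 3 \left(- \frac{16192}{- \frac{152}{1147} + 18997}\right) = -9 + 3 \left(- \frac{16192}{\frac{21789407}{1147}}\right) = -9 + 3 \left(\left(-16192\right) \frac{1147}{21789407}\right) = -9 + 3 \left(- \frac{18572224}{21789407}\right) = -9 - \frac{55716672}{21789407} = - \frac{251821335}{21789407} \approx -11.557$)
$\left(15302 + Y\right) \left(-15747 + r{\left(169 \right)}\right) = \left(15302 - \frac{251821335}{21789407}\right) \left(-15747 - 179\right) = \frac{333169684579}{21789407} \left(-15926\right) = - \frac{5306060396605154}{21789407}$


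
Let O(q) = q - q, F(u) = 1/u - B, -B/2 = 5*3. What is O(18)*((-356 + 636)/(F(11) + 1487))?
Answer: 0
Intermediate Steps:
B = -30 (B = -10*3 = -2*15 = -30)
F(u) = 30 + 1/u (F(u) = 1/u - 1*(-30) = 1/u + 30 = 30 + 1/u)
O(q) = 0
O(18)*((-356 + 636)/(F(11) + 1487)) = 0*((-356 + 636)/((30 + 1/11) + 1487)) = 0*(280/((30 + 1/11) + 1487)) = 0*(280/(331/11 + 1487)) = 0*(280/(16688/11)) = 0*(280*(11/16688)) = 0*(55/298) = 0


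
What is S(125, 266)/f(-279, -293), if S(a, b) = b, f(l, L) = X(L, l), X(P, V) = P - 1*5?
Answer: -133/149 ≈ -0.89262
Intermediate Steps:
X(P, V) = -5 + P (X(P, V) = P - 5 = -5 + P)
f(l, L) = -5 + L
S(125, 266)/f(-279, -293) = 266/(-5 - 293) = 266/(-298) = 266*(-1/298) = -133/149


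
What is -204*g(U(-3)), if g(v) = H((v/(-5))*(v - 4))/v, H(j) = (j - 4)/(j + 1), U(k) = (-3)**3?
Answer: 14569/1872 ≈ 7.7826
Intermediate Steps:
U(k) = -27
H(j) = (-4 + j)/(1 + j)
g(v) = (-4 - v*(-4 + v)/5)/(v*(1 - v*(-4 + v)/5)) (g(v) = ((-4 + (v/(-5))*(v - 4))/(1 + (v/(-5))*(v - 4)))/v = ((-4 + (v*(-1/5))*(-4 + v))/(1 + (v*(-1/5))*(-4 + v)))/v = ((-4 + (-v/5)*(-4 + v))/(1 + (-v/5)*(-4 + v)))/v = ((-4 - v*(-4 + v)/5)/(1 - v*(-4 + v)/5))/v = (-4 - v*(-4 + v)/5)/(v*(1 - v*(-4 + v)/5)))
-204*g(U(-3)) = -204*(20 - 27*(-4 - 27))/((-27)*(-5 - 27*(-4 - 27))) = -(-68)*(20 - 27*(-31))/(9*(-5 - 27*(-31))) = -(-68)*(20 + 837)/(9*(-5 + 837)) = -(-68)*857/(9*832) = -204*(-857/22464) = 14569/1872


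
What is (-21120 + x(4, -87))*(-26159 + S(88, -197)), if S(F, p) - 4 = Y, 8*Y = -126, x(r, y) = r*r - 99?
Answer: 2219593649/4 ≈ 5.5490e+8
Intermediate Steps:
x(r, y) = -99 + r² (x(r, y) = r² - 99 = -99 + r²)
Y = -63/4 (Y = (⅛)*(-126) = -63/4 ≈ -15.750)
S(F, p) = -47/4 (S(F, p) = 4 - 63/4 = -47/4)
(-21120 + x(4, -87))*(-26159 + S(88, -197)) = (-21120 + (-99 + 4²))*(-26159 - 47/4) = (-21120 + (-99 + 16))*(-104683/4) = (-21120 - 83)*(-104683/4) = -21203*(-104683/4) = 2219593649/4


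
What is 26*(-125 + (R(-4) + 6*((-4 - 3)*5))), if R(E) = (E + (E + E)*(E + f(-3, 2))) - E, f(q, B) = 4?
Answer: -8710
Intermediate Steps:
R(E) = 2*E*(4 + E) (R(E) = (E + (E + E)*(E + 4)) - E = (E + (2*E)*(4 + E)) - E = (E + 2*E*(4 + E)) - E = 2*E*(4 + E))
26*(-125 + (R(-4) + 6*((-4 - 3)*5))) = 26*(-125 + (2*(-4)*(4 - 4) + 6*((-4 - 3)*5))) = 26*(-125 + (2*(-4)*0 + 6*(-7*5))) = 26*(-125 + (0 + 6*(-35))) = 26*(-125 + (0 - 210)) = 26*(-125 - 210) = 26*(-335) = -8710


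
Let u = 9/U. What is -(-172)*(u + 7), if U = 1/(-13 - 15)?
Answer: -42140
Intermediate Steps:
U = -1/28 (U = 1/(-28) = -1/28 ≈ -0.035714)
u = -252 (u = 9/(-1/28) = 9*(-28) = -252)
-(-172)*(u + 7) = -(-172)*(-252 + 7) = -(-172)*(-245) = -43*980 = -42140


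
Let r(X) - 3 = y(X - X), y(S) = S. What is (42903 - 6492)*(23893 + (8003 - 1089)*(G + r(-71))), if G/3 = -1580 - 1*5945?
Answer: -5681532934065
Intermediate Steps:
G = -22575 (G = 3*(-1580 - 1*5945) = 3*(-1580 - 5945) = 3*(-7525) = -22575)
r(X) = 3 (r(X) = 3 + (X - X) = 3 + 0 = 3)
(42903 - 6492)*(23893 + (8003 - 1089)*(G + r(-71))) = (42903 - 6492)*(23893 + (8003 - 1089)*(-22575 + 3)) = 36411*(23893 + 6914*(-22572)) = 36411*(23893 - 156062808) = 36411*(-156038915) = -5681532934065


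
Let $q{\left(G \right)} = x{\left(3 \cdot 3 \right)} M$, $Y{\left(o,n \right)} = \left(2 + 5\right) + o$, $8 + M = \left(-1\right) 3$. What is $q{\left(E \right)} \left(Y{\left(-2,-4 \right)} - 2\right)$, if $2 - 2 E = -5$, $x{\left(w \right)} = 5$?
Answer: $-165$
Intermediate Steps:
$E = \frac{7}{2}$ ($E = 1 - - \frac{5}{2} = 1 + \frac{5}{2} = \frac{7}{2} \approx 3.5$)
$M = -11$ ($M = -8 - 3 = -11$)
$Y{\left(o,n \right)} = 7 + o$
$q{\left(G \right)} = -55$ ($q{\left(G \right)} = 5 \left(-11\right) = -55$)
$q{\left(E \right)} \left(Y{\left(-2,-4 \right)} - 2\right) = - 55 \left(\left(7 - 2\right) - 2\right) = - 55 \left(5 - 2\right) = \left(-55\right) 3 = -165$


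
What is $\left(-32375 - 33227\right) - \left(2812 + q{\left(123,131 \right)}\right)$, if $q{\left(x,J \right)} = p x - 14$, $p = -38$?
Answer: $-63726$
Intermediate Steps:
$q{\left(x,J \right)} = -14 - 38 x$ ($q{\left(x,J \right)} = - 38 x - 14 = -14 - 38 x$)
$\left(-32375 - 33227\right) - \left(2812 + q{\left(123,131 \right)}\right) = \left(-32375 - 33227\right) - \left(2798 - 4674\right) = -65602 - -1876 = -65602 + \left(-2812 + 4688\right) = -65602 + 1876 = -63726$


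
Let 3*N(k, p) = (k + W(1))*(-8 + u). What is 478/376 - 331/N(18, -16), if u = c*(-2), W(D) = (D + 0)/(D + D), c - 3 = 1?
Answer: 64357/13912 ≈ 4.6260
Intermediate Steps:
c = 4 (c = 3 + 1 = 4)
W(D) = 1/2 (W(D) = D/((2*D)) = D*(1/(2*D)) = 1/2)
u = -8 (u = 4*(-2) = -8)
N(k, p) = -8/3 - 16*k/3 (N(k, p) = ((k + 1/2)*(-8 - 8))/3 = ((1/2 + k)*(-16))/3 = (-8 - 16*k)/3 = -8/3 - 16*k/3)
478/376 - 331/N(18, -16) = 478/376 - 331/(-8/3 - 16/3*18) = 478*(1/376) - 331/(-8/3 - 96) = 239/188 - 331/(-296/3) = 239/188 - 331*(-3/296) = 239/188 + 993/296 = 64357/13912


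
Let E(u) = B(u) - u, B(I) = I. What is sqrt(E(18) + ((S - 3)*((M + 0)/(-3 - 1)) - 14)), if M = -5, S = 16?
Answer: 3/2 ≈ 1.5000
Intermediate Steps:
E(u) = 0 (E(u) = u - u = 0)
sqrt(E(18) + ((S - 3)*((M + 0)/(-3 - 1)) - 14)) = sqrt(0 + ((16 - 3)*((-5 + 0)/(-3 - 1)) - 14)) = sqrt(0 + (13*(-5/(-4)) - 14)) = sqrt(0 + (13*(-5*(-1/4)) - 14)) = sqrt(0 + (13*(5/4) - 14)) = sqrt(0 + (65/4 - 14)) = sqrt(0 + 9/4) = sqrt(9/4) = 3/2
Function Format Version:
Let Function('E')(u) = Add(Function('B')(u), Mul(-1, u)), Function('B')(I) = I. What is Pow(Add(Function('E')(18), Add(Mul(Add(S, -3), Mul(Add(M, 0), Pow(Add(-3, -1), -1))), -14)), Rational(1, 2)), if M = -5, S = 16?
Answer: Rational(3, 2) ≈ 1.5000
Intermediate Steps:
Function('E')(u) = 0 (Function('E')(u) = Add(u, Mul(-1, u)) = 0)
Pow(Add(Function('E')(18), Add(Mul(Add(S, -3), Mul(Add(M, 0), Pow(Add(-3, -1), -1))), -14)), Rational(1, 2)) = Pow(Add(0, Add(Mul(Add(16, -3), Mul(Add(-5, 0), Pow(Add(-3, -1), -1))), -14)), Rational(1, 2)) = Pow(Add(0, Add(Mul(13, Mul(-5, Pow(-4, -1))), -14)), Rational(1, 2)) = Pow(Add(0, Add(Mul(13, Mul(-5, Rational(-1, 4))), -14)), Rational(1, 2)) = Pow(Add(0, Add(Mul(13, Rational(5, 4)), -14)), Rational(1, 2)) = Pow(Add(0, Add(Rational(65, 4), -14)), Rational(1, 2)) = Pow(Add(0, Rational(9, 4)), Rational(1, 2)) = Pow(Rational(9, 4), Rational(1, 2)) = Rational(3, 2)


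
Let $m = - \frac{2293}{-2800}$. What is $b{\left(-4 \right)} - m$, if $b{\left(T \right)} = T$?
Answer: $- \frac{13493}{2800} \approx -4.8189$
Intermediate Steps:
$m = \frac{2293}{2800}$ ($m = \left(-2293\right) \left(- \frac{1}{2800}\right) = \frac{2293}{2800} \approx 0.81893$)
$b{\left(-4 \right)} - m = -4 - \frac{2293}{2800} = - \frac{13493}{2800}$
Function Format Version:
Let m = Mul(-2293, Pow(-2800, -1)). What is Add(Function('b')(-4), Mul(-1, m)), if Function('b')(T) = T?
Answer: Rational(-13493, 2800) ≈ -4.8189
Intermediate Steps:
m = Rational(2293, 2800) (m = Mul(-2293, Rational(-1, 2800)) = Rational(2293, 2800) ≈ 0.81893)
Add(Function('b')(-4), Mul(-1, m)) = Add(-4, Mul(-1, Rational(2293, 2800))) = Add(-4, Rational(-2293, 2800)) = Rational(-13493, 2800)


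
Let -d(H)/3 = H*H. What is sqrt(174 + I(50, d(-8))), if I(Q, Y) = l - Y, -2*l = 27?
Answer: sqrt(1410)/2 ≈ 18.775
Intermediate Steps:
l = -27/2 (l = -1/2*27 = -27/2 ≈ -13.500)
d(H) = -3*H**2 (d(H) = -3*H*H = -3*H**2)
I(Q, Y) = -27/2 - Y
sqrt(174 + I(50, d(-8))) = sqrt(174 + (-27/2 - (-3)*(-8)**2)) = sqrt(174 + (-27/2 - (-3)*64)) = sqrt(174 + (-27/2 - 1*(-192))) = sqrt(174 + (-27/2 + 192)) = sqrt(174 + 357/2) = sqrt(705/2) = sqrt(1410)/2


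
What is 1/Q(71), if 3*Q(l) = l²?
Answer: 3/5041 ≈ 0.00059512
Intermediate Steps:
Q(l) = l²/3
1/Q(71) = 1/((⅓)*71²) = 1/((⅓)*5041) = 1/(5041/3) = 3/5041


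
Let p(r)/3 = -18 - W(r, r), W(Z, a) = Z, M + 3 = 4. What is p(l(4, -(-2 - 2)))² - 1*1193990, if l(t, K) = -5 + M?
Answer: -1192226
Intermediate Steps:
M = 1 (M = -3 + 4 = 1)
l(t, K) = -4 (l(t, K) = -5 + 1 = -4)
p(r) = -54 - 3*r (p(r) = 3*(-18 - r) = -54 - 3*r)
p(l(4, -(-2 - 2)))² - 1*1193990 = (-54 - 3*(-4))² - 1*1193990 = (-54 + 12)² - 1193990 = (-42)² - 1193990 = 1764 - 1193990 = -1192226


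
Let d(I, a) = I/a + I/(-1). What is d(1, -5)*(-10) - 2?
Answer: 10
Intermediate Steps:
d(I, a) = -I + I/a (d(I, a) = I/a + I*(-1) = I/a - I = -I + I/a)
d(1, -5)*(-10) - 2 = (-1*1 + 1/(-5))*(-10) - 2 = (-1 + 1*(-⅕))*(-10) - 2 = (-1 - ⅕)*(-10) - 2 = -6/5*(-10) - 2 = 12 - 2 = 10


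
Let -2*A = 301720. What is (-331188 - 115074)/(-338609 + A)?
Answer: 446262/489469 ≈ 0.91173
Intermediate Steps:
A = -150860 (A = -½*301720 = -150860)
(-331188 - 115074)/(-338609 + A) = (-331188 - 115074)/(-338609 - 150860) = -446262/(-489469) = -446262*(-1/489469) = 446262/489469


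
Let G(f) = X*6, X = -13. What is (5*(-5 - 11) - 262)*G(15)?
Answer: 26676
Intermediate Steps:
G(f) = -78 (G(f) = -13*6 = -78)
(5*(-5 - 11) - 262)*G(15) = (5*(-5 - 11) - 262)*(-78) = (5*(-16) - 262)*(-78) = (-80 - 262)*(-78) = -342*(-78) = 26676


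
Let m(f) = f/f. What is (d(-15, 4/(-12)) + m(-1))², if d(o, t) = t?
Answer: 4/9 ≈ 0.44444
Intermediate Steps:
m(f) = 1
(d(-15, 4/(-12)) + m(-1))² = (4/(-12) + 1)² = (4*(-1/12) + 1)² = (-⅓ + 1)² = (⅔)² = 4/9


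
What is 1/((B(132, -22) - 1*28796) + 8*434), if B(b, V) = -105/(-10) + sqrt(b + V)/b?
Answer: -20048292/507492439537 - 6*sqrt(110)/507492439537 ≈ -3.9505e-5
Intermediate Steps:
B(b, V) = 21/2 + sqrt(V + b)/b (B(b, V) = -105*(-1/10) + sqrt(V + b)/b = 21/2 + sqrt(V + b)/b)
1/((B(132, -22) - 1*28796) + 8*434) = 1/(((21/2 + sqrt(-22 + 132)/132) - 1*28796) + 8*434) = 1/(((21/2 + sqrt(110)/132) - 28796) + 3472) = 1/((-57571/2 + sqrt(110)/132) + 3472) = 1/(-50627/2 + sqrt(110)/132)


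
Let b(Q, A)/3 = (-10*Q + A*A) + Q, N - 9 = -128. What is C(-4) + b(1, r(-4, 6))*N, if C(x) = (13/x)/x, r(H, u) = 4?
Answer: -39971/16 ≈ -2498.2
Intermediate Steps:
N = -119 (N = 9 - 128 = -119)
b(Q, A) = -27*Q + 3*A² (b(Q, A) = 3*((-10*Q + A*A) + Q) = 3*((-10*Q + A²) + Q) = 3*((A² - 10*Q) + Q) = 3*(A² - 9*Q) = -27*Q + 3*A²)
C(x) = 13/x²
C(-4) + b(1, r(-4, 6))*N = 13/(-4)² + (-27*1 + 3*4²)*(-119) = 13*(1/16) + (-27 + 3*16)*(-119) = 13/16 + (-27 + 48)*(-119) = 13/16 + 21*(-119) = 13/16 - 2499 = -39971/16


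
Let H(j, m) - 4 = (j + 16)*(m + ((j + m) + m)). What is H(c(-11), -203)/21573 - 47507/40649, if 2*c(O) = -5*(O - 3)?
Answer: -2214664741/876920877 ≈ -2.5255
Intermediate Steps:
c(O) = 15/2 - 5*O/2 (c(O) = (-5*(O - 3))/2 = (-5*(-3 + O))/2 = (15 - 5*O)/2 = 15/2 - 5*O/2)
H(j, m) = 4 + (16 + j)*(j + 3*m) (H(j, m) = 4 + (j + 16)*(m + ((j + m) + m)) = 4 + (16 + j)*(m + (j + 2*m)) = 4 + (16 + j)*(j + 3*m))
H(c(-11), -203)/21573 - 47507/40649 = (4 + (15/2 - 5/2*(-11))² + 16*(15/2 - 5/2*(-11)) + 48*(-203) + 3*(15/2 - 5/2*(-11))*(-203))/21573 - 47507/40649 = (4 + (15/2 + 55/2)² + 16*(15/2 + 55/2) - 9744 + 3*(15/2 + 55/2)*(-203))*(1/21573) - 47507*1/40649 = (4 + 35² + 16*35 - 9744 + 3*35*(-203))*(1/21573) - 47507/40649 = (4 + 1225 + 560 - 9744 - 21315)*(1/21573) - 47507/40649 = -29270*1/21573 - 47507/40649 = -29270/21573 - 47507/40649 = -2214664741/876920877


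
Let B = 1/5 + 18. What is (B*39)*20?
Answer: 14196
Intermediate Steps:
B = 91/5 (B = ⅕ + 18 = 91/5 ≈ 18.200)
(B*39)*20 = ((91/5)*39)*20 = (3549/5)*20 = 14196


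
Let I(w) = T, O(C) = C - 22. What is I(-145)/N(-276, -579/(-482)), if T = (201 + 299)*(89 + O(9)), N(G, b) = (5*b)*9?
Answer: 3663200/5211 ≈ 702.97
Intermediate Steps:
O(C) = -22 + C
N(G, b) = 45*b
T = 38000 (T = (201 + 299)*(89 + (-22 + 9)) = 500*(89 - 13) = 500*76 = 38000)
I(w) = 38000
I(-145)/N(-276, -579/(-482)) = 38000/((45*(-579/(-482)))) = 38000/((45*(-579*(-1/482)))) = 38000/((45*(579/482))) = 38000/(26055/482) = 38000*(482/26055) = 3663200/5211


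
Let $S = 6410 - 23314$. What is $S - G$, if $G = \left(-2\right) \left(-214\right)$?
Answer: $-17332$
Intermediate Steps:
$G = 428$
$S = -16904$ ($S = 6410 - 23314 = -16904$)
$S - G = -16904 - 428 = -17332$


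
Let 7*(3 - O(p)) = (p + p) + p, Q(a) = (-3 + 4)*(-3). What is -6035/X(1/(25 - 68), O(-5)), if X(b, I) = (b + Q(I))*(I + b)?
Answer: 15622201/40066 ≈ 389.91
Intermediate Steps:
Q(a) = -3 (Q(a) = 1*(-3) = -3)
O(p) = 3 - 3*p/7 (O(p) = 3 - ((p + p) + p)/7 = 3 - (2*p + p)/7 = 3 - 3*p/7)
X(b, I) = (-3 + b)*(I + b) (X(b, I) = (b - 3)*(I + b) = (-3 + b)*(I + b))
-6035/X(1/(25 - 68), O(-5)) = -6035/((1/(25 - 68))² - 3*(3 - 3/7*(-5)) - 3/(25 - 68) + (3 - 3/7*(-5))/(25 - 68)) = -6035/((1/(-43))² - 3*(3 + 15/7) - 3/(-43) + (3 + 15/7)/(-43)) = -6035/((-1/43)² - 3*36/7 - 3*(-1/43) + (36/7)*(-1/43)) = -6035/(1/1849 - 108/7 + 3/43 - 36/301) = -6035/(-200330/12943) = -6035*(-12943/200330) = 15622201/40066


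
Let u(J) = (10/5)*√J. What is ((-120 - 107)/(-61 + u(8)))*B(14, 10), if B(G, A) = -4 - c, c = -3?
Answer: -13847/3689 - 908*√2/3689 ≈ -4.1017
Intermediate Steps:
u(J) = 2*√J (u(J) = (10*(⅕))*√J = 2*√J)
B(G, A) = -1 (B(G, A) = -4 - 1*(-3) = -4 + 3 = -1)
((-120 - 107)/(-61 + u(8)))*B(14, 10) = ((-120 - 107)/(-61 + 2*√8))*(-1) = -227/(-61 + 2*(2*√2))*(-1) = -227/(-61 + 4*√2)*(-1) = 227/(-61 + 4*√2)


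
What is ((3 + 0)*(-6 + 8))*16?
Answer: 96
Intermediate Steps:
((3 + 0)*(-6 + 8))*16 = (3*2)*16 = 6*16 = 96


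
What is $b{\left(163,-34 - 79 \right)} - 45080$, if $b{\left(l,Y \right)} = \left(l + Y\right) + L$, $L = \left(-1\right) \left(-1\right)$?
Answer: $-45029$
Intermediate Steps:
$L = 1$
$b{\left(l,Y \right)} = 1 + Y + l$ ($b{\left(l,Y \right)} = \left(l + Y\right) + 1 = \left(Y + l\right) + 1 = 1 + Y + l$)
$b{\left(163,-34 - 79 \right)} - 45080 = \left(1 - 113 + 163\right) - 45080 = 51 - 45080 = -45029$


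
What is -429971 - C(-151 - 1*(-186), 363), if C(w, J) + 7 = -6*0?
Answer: -429964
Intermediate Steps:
C(w, J) = -7 (C(w, J) = -7 - 6*0 = -7 + 0 = -7)
-429971 - C(-151 - 1*(-186), 363) = -429971 - 1*(-7) = -429971 + 7 = -429964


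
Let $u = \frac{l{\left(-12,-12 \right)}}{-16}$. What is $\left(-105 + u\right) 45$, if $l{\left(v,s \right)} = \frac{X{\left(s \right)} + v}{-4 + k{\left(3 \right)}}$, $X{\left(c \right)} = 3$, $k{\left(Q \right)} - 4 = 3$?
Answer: $- \frac{75465}{16} \approx -4716.6$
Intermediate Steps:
$k{\left(Q \right)} = 7$ ($k{\left(Q \right)} = 4 + 3 = 7$)
$l{\left(v,s \right)} = 1 + \frac{v}{3}$ ($l{\left(v,s \right)} = \frac{3 + v}{-4 + 7} = \frac{3 + v}{3} = \left(3 + v\right) \frac{1}{3} = 1 + \frac{v}{3}$)
$u = \frac{3}{16}$ ($u = \frac{1 + \frac{1}{3} \left(-12\right)}{-16} = \left(1 - 4\right) \left(- \frac{1}{16}\right) = \left(-3\right) \left(- \frac{1}{16}\right) = \frac{3}{16} \approx 0.1875$)
$\left(-105 + u\right) 45 = \left(-105 + \frac{3}{16}\right) 45 = \left(- \frac{1677}{16}\right) 45 = - \frac{75465}{16}$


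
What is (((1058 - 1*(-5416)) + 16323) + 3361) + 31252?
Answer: 57410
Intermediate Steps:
(((1058 - 1*(-5416)) + 16323) + 3361) + 31252 = (((1058 + 5416) + 16323) + 3361) + 31252 = ((6474 + 16323) + 3361) + 31252 = (22797 + 3361) + 31252 = 26158 + 31252 = 57410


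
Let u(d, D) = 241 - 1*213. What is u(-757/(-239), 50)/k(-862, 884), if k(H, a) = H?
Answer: -14/431 ≈ -0.032483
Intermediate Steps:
u(d, D) = 28 (u(d, D) = 241 - 213 = 28)
u(-757/(-239), 50)/k(-862, 884) = 28/(-862) = 28*(-1/862) = -14/431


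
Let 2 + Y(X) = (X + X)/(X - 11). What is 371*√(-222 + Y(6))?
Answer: 742*I*√1415/5 ≈ 5582.3*I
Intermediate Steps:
Y(X) = -2 + 2*X/(-11 + X) (Y(X) = -2 + (X + X)/(X - 11) = -2 + (2*X)/(-11 + X) = -2 + 2*X/(-11 + X))
371*√(-222 + Y(6)) = 371*√(-222 + 22/(-11 + 6)) = 371*√(-222 + 22/(-5)) = 371*√(-222 + 22*(-⅕)) = 371*√(-222 - 22/5) = 371*√(-1132/5) = 371*(2*I*√1415/5) = 742*I*√1415/5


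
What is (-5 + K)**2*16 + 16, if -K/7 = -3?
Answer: 4112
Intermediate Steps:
K = 21 (K = -7*(-3) = 21)
(-5 + K)**2*16 + 16 = (-5 + 21)**2*16 + 16 = 16**2*16 + 16 = 256*16 + 16 = 4096 + 16 = 4112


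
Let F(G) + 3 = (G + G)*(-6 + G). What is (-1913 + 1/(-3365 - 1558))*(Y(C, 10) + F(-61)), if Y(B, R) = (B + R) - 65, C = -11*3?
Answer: -76123269100/4923 ≈ -1.5463e+7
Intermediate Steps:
C = -33
Y(B, R) = -65 + B + R
F(G) = -3 + 2*G*(-6 + G) (F(G) = -3 + (G + G)*(-6 + G) = -3 + (2*G)*(-6 + G) = -3 + 2*G*(-6 + G))
(-1913 + 1/(-3365 - 1558))*(Y(C, 10) + F(-61)) = (-1913 + 1/(-3365 - 1558))*((-65 - 33 + 10) + (-3 - 12*(-61) + 2*(-61)**2)) = (-1913 + 1/(-4923))*(-88 + (-3 + 732 + 2*3721)) = (-1913 - 1/4923)*(-88 + (-3 + 732 + 7442)) = -9417700*(-88 + 8171)/4923 = -9417700/4923*8083 = -76123269100/4923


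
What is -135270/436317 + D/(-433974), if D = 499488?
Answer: -15368820482/10519457431 ≈ -1.4610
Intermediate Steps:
-135270/436317 + D/(-433974) = -135270/436317 + 499488/(-433974) = -135270*1/436317 + 499488*(-1/433974) = -45090/145439 - 83248/72329 = -15368820482/10519457431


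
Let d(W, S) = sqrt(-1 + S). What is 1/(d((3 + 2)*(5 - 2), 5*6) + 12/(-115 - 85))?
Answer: 150/72491 + 2500*sqrt(29)/72491 ≈ 0.18779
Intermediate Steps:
1/(d((3 + 2)*(5 - 2), 5*6) + 12/(-115 - 85)) = 1/(sqrt(-1 + 5*6) + 12/(-115 - 85)) = 1/(sqrt(-1 + 30) + 12/(-200)) = 1/(sqrt(29) + 12*(-1/200)) = 1/(sqrt(29) - 3/50) = 1/(-3/50 + sqrt(29))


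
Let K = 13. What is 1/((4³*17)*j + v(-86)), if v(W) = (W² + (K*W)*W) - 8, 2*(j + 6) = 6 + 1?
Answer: 1/100816 ≈ 9.9191e-6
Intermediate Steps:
j = -5/2 (j = -6 + (6 + 1)/2 = -6 + (½)*7 = -6 + 7/2 = -5/2 ≈ -2.5000)
v(W) = -8 + 14*W² (v(W) = (W² + (13*W)*W) - 8 = (W² + 13*W²) - 8 = 14*W² - 8 = -8 + 14*W²)
1/((4³*17)*j + v(-86)) = 1/((4³*17)*(-5/2) + (-8 + 14*(-86)²)) = 1/((64*17)*(-5/2) + (-8 + 14*7396)) = 1/(1088*(-5/2) + (-8 + 103544)) = 1/(-2720 + 103536) = 1/100816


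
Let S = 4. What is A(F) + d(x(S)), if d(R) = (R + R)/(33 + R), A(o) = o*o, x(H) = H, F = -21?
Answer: 16325/37 ≈ 441.22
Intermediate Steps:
A(o) = o**2
d(R) = 2*R/(33 + R) (d(R) = (2*R)/(33 + R) = 2*R/(33 + R))
A(F) + d(x(S)) = (-21)**2 + 2*4/(33 + 4) = 441 + 2*4/37 = 441 + 2*4*(1/37) = 441 + 8/37 = 16325/37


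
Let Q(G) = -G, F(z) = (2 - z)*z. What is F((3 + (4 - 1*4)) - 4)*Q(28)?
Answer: 84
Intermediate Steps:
F(z) = z*(2 - z)
F((3 + (4 - 1*4)) - 4)*Q(28) = (((3 + (4 - 1*4)) - 4)*(2 - ((3 + (4 - 1*4)) - 4)))*(-1*28) = (((3 + (4 - 4)) - 4)*(2 - ((3 + (4 - 4)) - 4)))*(-28) = (((3 + 0) - 4)*(2 - ((3 + 0) - 4)))*(-28) = ((3 - 4)*(2 - (3 - 4)))*(-28) = -(2 - 1*(-1))*(-28) = -(2 + 1)*(-28) = -1*3*(-28) = -3*(-28) = 84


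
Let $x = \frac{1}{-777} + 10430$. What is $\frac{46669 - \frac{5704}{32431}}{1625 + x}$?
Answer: $\frac{168000346485}{43396078622} \approx 3.8713$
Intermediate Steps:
$x = \frac{8104109}{777}$ ($x = - \frac{1}{777} + 10430 = \frac{8104109}{777} \approx 10430.0$)
$\frac{46669 - \frac{5704}{32431}}{1625 + x} = \frac{46669 - \frac{5704}{32431}}{1625 + \frac{8104109}{777}} = \frac{46669 - \frac{5704}{32431}}{\frac{9366734}{777}} = \left(46669 - \frac{5704}{32431}\right) \frac{777}{9366734} = \frac{1513516635}{32431} \cdot \frac{777}{9366734} = \frac{168000346485}{43396078622}$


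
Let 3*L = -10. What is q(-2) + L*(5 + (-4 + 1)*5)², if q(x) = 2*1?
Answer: -994/3 ≈ -331.33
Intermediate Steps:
q(x) = 2
L = -10/3 (L = (⅓)*(-10) = -10/3 ≈ -3.3333)
q(-2) + L*(5 + (-4 + 1)*5)² = 2 - 10*(5 + (-4 + 1)*5)²/3 = 2 - 10*(5 - 3*5)²/3 = 2 - 10*(5 - 15)²/3 = 2 - 10/3*(-10)² = 2 - 10/3*100 = 2 - 1000/3 = -994/3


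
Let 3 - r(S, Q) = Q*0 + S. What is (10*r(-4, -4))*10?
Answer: 700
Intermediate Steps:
r(S, Q) = 3 - S (r(S, Q) = 3 - (Q*0 + S) = 3 - (0 + S) = 3 - S)
(10*r(-4, -4))*10 = (10*(3 - 1*(-4)))*10 = (10*(3 + 4))*10 = (10*7)*10 = 70*10 = 700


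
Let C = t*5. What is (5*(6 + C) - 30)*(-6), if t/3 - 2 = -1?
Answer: -450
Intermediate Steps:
t = 3 (t = 6 + 3*(-1) = 6 - 3 = 3)
C = 15 (C = 3*5 = 15)
(5*(6 + C) - 30)*(-6) = (5*(6 + 15) - 30)*(-6) = (5*21 - 30)*(-6) = (105 - 30)*(-6) = 75*(-6) = -450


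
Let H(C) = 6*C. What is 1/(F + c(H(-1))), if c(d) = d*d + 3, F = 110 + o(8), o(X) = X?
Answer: 1/157 ≈ 0.0063694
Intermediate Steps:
F = 118 (F = 110 + 8 = 118)
c(d) = 3 + d² (c(d) = d² + 3 = 3 + d²)
1/(F + c(H(-1))) = 1/(118 + (3 + (6*(-1))²)) = 1/(118 + (3 + (-6)²)) = 1/(118 + (3 + 36)) = 1/(118 + 39) = 1/157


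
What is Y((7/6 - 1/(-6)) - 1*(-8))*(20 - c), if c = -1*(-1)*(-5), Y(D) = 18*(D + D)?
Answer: 8400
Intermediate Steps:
Y(D) = 36*D (Y(D) = 18*(2*D) = 36*D)
c = -5 (c = 1*(-5) = -5)
Y((7/6 - 1/(-6)) - 1*(-8))*(20 - c) = (36*((7/6 - 1/(-6)) - 1*(-8)))*(20 - 1*(-5)) = (36*((7*(⅙) - 1*(-⅙)) + 8))*(20 + 5) = (36*((7/6 + ⅙) + 8))*25 = (36*(4/3 + 8))*25 = (36*(28/3))*25 = 336*25 = 8400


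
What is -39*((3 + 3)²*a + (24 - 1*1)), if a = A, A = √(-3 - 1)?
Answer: -897 - 2808*I ≈ -897.0 - 2808.0*I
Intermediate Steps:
A = 2*I (A = √(-4) = 2*I ≈ 2.0*I)
a = 2*I ≈ 2.0*I
-39*((3 + 3)²*a + (24 - 1*1)) = -39*((3 + 3)²*(2*I) + (24 - 1*1)) = -39*(6²*(2*I) + (24 - 1)) = -39*(36*(2*I) + 23) = -39*(72*I + 23) = -39*(23 + 72*I) = -897 - 2808*I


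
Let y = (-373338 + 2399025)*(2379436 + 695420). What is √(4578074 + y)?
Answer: √6228700404146 ≈ 2.4957e+6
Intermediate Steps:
y = 6228695826072 (y = 2025687*3074856 = 6228695826072)
√(4578074 + y) = √(4578074 + 6228695826072) = √6228700404146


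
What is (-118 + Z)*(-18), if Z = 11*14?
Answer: -648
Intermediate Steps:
Z = 154
(-118 + Z)*(-18) = (-118 + 154)*(-18) = 36*(-18) = -648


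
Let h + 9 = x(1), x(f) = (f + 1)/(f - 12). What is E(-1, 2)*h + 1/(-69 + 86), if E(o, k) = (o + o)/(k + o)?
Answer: 3445/187 ≈ 18.422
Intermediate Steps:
E(o, k) = 2*o/(k + o) (E(o, k) = (2*o)/(k + o) = 2*o/(k + o))
x(f) = (1 + f)/(-12 + f)
h = -101/11 (h = -9 + (1 + 1)/(-12 + 1) = -9 + 2/(-11) = -9 - 1/11*2 = -9 - 2/11 = -101/11 ≈ -9.1818)
E(-1, 2)*h + 1/(-69 + 86) = (2*(-1)/(2 - 1))*(-101/11) + 1/(-69 + 86) = (2*(-1)/1)*(-101/11) + 1/17 = (2*(-1)*1)*(-101/11) + 1/17 = -2*(-101/11) + 1/17 = 202/11 + 1/17 = 3445/187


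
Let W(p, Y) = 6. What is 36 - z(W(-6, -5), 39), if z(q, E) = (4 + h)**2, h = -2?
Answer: 32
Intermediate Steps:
z(q, E) = 4 (z(q, E) = (4 - 2)**2 = 2**2 = 4)
36 - z(W(-6, -5), 39) = 36 - 1*4 = 36 - 4 = 32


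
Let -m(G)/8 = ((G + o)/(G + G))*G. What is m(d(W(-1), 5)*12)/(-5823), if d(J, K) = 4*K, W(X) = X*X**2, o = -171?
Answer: 92/1941 ≈ 0.047398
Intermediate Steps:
W(X) = X**3
m(G) = 684 - 4*G (m(G) = -8*(G - 171)/(G + G)*G = -8*(-171 + G)/((2*G))*G = -8*(-171 + G)*(1/(2*G))*G = -8*(-171 + G)/(2*G)*G = -8*(-171/2 + G/2) = 684 - 4*G)
m(d(W(-1), 5)*12)/(-5823) = (684 - 4*4*5*12)/(-5823) = (684 - 80*12)*(-1/5823) = (684 - 4*240)*(-1/5823) = (684 - 960)*(-1/5823) = -276*(-1/5823) = 92/1941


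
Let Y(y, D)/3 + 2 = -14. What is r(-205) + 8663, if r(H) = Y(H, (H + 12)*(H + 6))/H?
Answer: 1775963/205 ≈ 8663.2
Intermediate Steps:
Y(y, D) = -48 (Y(y, D) = -6 + 3*(-14) = -6 - 42 = -48)
r(H) = -48/H
r(-205) + 8663 = -48/(-205) + 8663 = -48*(-1/205) + 8663 = 48/205 + 8663 = 1775963/205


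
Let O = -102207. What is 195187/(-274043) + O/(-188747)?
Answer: -8831847788/51724794121 ≈ -0.17075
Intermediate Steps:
195187/(-274043) + O/(-188747) = 195187/(-274043) - 102207/(-188747) = 195187*(-1/274043) - 102207*(-1/188747) = -195187/274043 + 102207/188747 = -8831847788/51724794121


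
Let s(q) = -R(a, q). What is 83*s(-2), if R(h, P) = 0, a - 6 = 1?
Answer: 0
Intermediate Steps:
a = 7 (a = 6 + 1 = 7)
s(q) = 0 (s(q) = -1*0 = 0)
83*s(-2) = 83*0 = 0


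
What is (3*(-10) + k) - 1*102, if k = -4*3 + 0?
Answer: -144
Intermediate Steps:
k = -12 (k = -12 + 0 = -12)
(3*(-10) + k) - 1*102 = (3*(-10) - 12) - 1*102 = (-30 - 12) - 102 = -42 - 102 = -144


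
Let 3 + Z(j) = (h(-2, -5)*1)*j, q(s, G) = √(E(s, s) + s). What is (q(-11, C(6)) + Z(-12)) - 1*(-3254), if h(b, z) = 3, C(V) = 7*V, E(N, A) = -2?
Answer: 3215 + I*√13 ≈ 3215.0 + 3.6056*I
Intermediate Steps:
q(s, G) = √(-2 + s)
Z(j) = -3 + 3*j (Z(j) = -3 + (3*1)*j = -3 + 3*j)
(q(-11, C(6)) + Z(-12)) - 1*(-3254) = (√(-2 - 11) + (-3 + 3*(-12))) - 1*(-3254) = (√(-13) + (-3 - 36)) + 3254 = (I*√13 - 39) + 3254 = (-39 + I*√13) + 3254 = 3215 + I*√13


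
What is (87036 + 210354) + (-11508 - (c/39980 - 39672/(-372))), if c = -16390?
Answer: 35418476737/123938 ≈ 2.8578e+5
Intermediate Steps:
(87036 + 210354) + (-11508 - (c/39980 - 39672/(-372))) = (87036 + 210354) + (-11508 - (-16390/39980 - 39672/(-372))) = 297390 + (-11508 - (-16390*1/39980 - 39672*(-1/372))) = 297390 + (-11508 - (-1639/3998 + 3306/31)) = 297390 + (-11508 - 1*13166579/123938) = 297390 + (-11508 - 13166579/123938) = 297390 - 1439445083/123938 = 35418476737/123938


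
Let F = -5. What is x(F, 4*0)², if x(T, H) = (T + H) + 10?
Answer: 25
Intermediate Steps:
x(T, H) = 10 + H + T (x(T, H) = (H + T) + 10 = 10 + H + T)
x(F, 4*0)² = (10 + 4*0 - 5)² = (10 + 0 - 5)² = 5² = 25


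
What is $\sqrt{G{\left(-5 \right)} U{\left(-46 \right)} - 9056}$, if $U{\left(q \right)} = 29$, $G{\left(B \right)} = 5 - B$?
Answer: $3 i \sqrt{974} \approx 93.627 i$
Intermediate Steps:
$\sqrt{G{\left(-5 \right)} U{\left(-46 \right)} - 9056} = \sqrt{\left(5 - -5\right) 29 - 9056} = \sqrt{\left(5 + 5\right) 29 - 9056} = \sqrt{10 \cdot 29 - 9056} = \sqrt{290 - 9056} = \sqrt{-8766} = 3 i \sqrt{974}$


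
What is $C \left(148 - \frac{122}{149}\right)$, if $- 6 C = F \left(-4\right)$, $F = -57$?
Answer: $- \frac{833340}{149} \approx -5592.9$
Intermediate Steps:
$C = -38$ ($C = - \frac{\left(-57\right) \left(-4\right)}{6} = \left(- \frac{1}{6}\right) 228 = -38$)
$C \left(148 - \frac{122}{149}\right) = - 38 \left(148 - \frac{122}{149}\right) = \left(-38\right) \frac{21930}{149} = - \frac{833340}{149}$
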